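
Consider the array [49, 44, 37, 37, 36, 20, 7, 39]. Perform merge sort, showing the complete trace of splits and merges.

Merge sort trace:

Split: [49, 44, 37, 37, 36, 20, 7, 39] -> [49, 44, 37, 37] and [36, 20, 7, 39]
  Split: [49, 44, 37, 37] -> [49, 44] and [37, 37]
    Split: [49, 44] -> [49] and [44]
    Merge: [49] + [44] -> [44, 49]
    Split: [37, 37] -> [37] and [37]
    Merge: [37] + [37] -> [37, 37]
  Merge: [44, 49] + [37, 37] -> [37, 37, 44, 49]
  Split: [36, 20, 7, 39] -> [36, 20] and [7, 39]
    Split: [36, 20] -> [36] and [20]
    Merge: [36] + [20] -> [20, 36]
    Split: [7, 39] -> [7] and [39]
    Merge: [7] + [39] -> [7, 39]
  Merge: [20, 36] + [7, 39] -> [7, 20, 36, 39]
Merge: [37, 37, 44, 49] + [7, 20, 36, 39] -> [7, 20, 36, 37, 37, 39, 44, 49]

Final sorted array: [7, 20, 36, 37, 37, 39, 44, 49]

The merge sort proceeds by recursively splitting the array and merging sorted halves.
After all merges, the sorted array is [7, 20, 36, 37, 37, 39, 44, 49].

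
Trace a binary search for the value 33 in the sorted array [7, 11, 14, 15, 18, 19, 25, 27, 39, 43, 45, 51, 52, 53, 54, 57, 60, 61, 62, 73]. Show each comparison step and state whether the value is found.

Binary search for 33 in [7, 11, 14, 15, 18, 19, 25, 27, 39, 43, 45, 51, 52, 53, 54, 57, 60, 61, 62, 73]:

lo=0, hi=19, mid=9, arr[mid]=43 -> 43 > 33, search left half
lo=0, hi=8, mid=4, arr[mid]=18 -> 18 < 33, search right half
lo=5, hi=8, mid=6, arr[mid]=25 -> 25 < 33, search right half
lo=7, hi=8, mid=7, arr[mid]=27 -> 27 < 33, search right half
lo=8, hi=8, mid=8, arr[mid]=39 -> 39 > 33, search left half
lo=8 > hi=7, target 33 not found

Binary search determines that 33 is not in the array after 5 comparisons. The search space was exhausted without finding the target.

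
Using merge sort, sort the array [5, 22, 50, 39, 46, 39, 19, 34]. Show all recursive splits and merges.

Merge sort trace:

Split: [5, 22, 50, 39, 46, 39, 19, 34] -> [5, 22, 50, 39] and [46, 39, 19, 34]
  Split: [5, 22, 50, 39] -> [5, 22] and [50, 39]
    Split: [5, 22] -> [5] and [22]
    Merge: [5] + [22] -> [5, 22]
    Split: [50, 39] -> [50] and [39]
    Merge: [50] + [39] -> [39, 50]
  Merge: [5, 22] + [39, 50] -> [5, 22, 39, 50]
  Split: [46, 39, 19, 34] -> [46, 39] and [19, 34]
    Split: [46, 39] -> [46] and [39]
    Merge: [46] + [39] -> [39, 46]
    Split: [19, 34] -> [19] and [34]
    Merge: [19] + [34] -> [19, 34]
  Merge: [39, 46] + [19, 34] -> [19, 34, 39, 46]
Merge: [5, 22, 39, 50] + [19, 34, 39, 46] -> [5, 19, 22, 34, 39, 39, 46, 50]

Final sorted array: [5, 19, 22, 34, 39, 39, 46, 50]

The merge sort proceeds by recursively splitting the array and merging sorted halves.
After all merges, the sorted array is [5, 19, 22, 34, 39, 39, 46, 50].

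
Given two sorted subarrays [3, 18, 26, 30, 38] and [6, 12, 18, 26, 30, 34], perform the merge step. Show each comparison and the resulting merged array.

Merging process:

Compare 3 vs 6: take 3 from left. Merged: [3]
Compare 18 vs 6: take 6 from right. Merged: [3, 6]
Compare 18 vs 12: take 12 from right. Merged: [3, 6, 12]
Compare 18 vs 18: take 18 from left. Merged: [3, 6, 12, 18]
Compare 26 vs 18: take 18 from right. Merged: [3, 6, 12, 18, 18]
Compare 26 vs 26: take 26 from left. Merged: [3, 6, 12, 18, 18, 26]
Compare 30 vs 26: take 26 from right. Merged: [3, 6, 12, 18, 18, 26, 26]
Compare 30 vs 30: take 30 from left. Merged: [3, 6, 12, 18, 18, 26, 26, 30]
Compare 38 vs 30: take 30 from right. Merged: [3, 6, 12, 18, 18, 26, 26, 30, 30]
Compare 38 vs 34: take 34 from right. Merged: [3, 6, 12, 18, 18, 26, 26, 30, 30, 34]
Append remaining from left: [38]. Merged: [3, 6, 12, 18, 18, 26, 26, 30, 30, 34, 38]

Final merged array: [3, 6, 12, 18, 18, 26, 26, 30, 30, 34, 38]
Total comparisons: 10

The merged array is [3, 6, 12, 18, 18, 26, 26, 30, 30, 34, 38], requiring 10 comparisons. The merge step runs in O(n) time where n is the total number of elements.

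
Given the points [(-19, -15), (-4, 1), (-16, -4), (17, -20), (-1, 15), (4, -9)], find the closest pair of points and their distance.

Computing all pairwise distances among 6 points:

d((-19, -15), (-4, 1)) = 21.9317
d((-19, -15), (-16, -4)) = 11.4018 <-- minimum
d((-19, -15), (17, -20)) = 36.3456
d((-19, -15), (-1, 15)) = 34.9857
d((-19, -15), (4, -9)) = 23.7697
d((-4, 1), (-16, -4)) = 13.0
d((-4, 1), (17, -20)) = 29.6985
d((-4, 1), (-1, 15)) = 14.3178
d((-4, 1), (4, -9)) = 12.8062
d((-16, -4), (17, -20)) = 36.6742
d((-16, -4), (-1, 15)) = 24.2074
d((-16, -4), (4, -9)) = 20.6155
d((17, -20), (-1, 15)) = 39.3573
d((17, -20), (4, -9)) = 17.0294
d((-1, 15), (4, -9)) = 24.5153

Closest pair: (-19, -15) and (-16, -4) with distance 11.4018

The closest pair is (-19, -15) and (-16, -4) with Euclidean distance 11.4018. For 6 points, brute-force pairwise comparison is shown above. For large n, the divide-and-conquer algorithm (sort by x, recurse on halves, check the dividing strip) achieves O(n log n).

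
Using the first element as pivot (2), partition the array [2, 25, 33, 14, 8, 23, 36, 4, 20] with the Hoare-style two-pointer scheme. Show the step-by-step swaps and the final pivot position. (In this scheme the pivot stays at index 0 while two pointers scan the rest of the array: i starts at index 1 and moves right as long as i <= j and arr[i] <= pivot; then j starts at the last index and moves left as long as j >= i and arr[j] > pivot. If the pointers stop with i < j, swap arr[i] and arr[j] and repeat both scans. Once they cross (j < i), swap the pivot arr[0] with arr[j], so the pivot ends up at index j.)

Hoare-style two-pointer partition with pivot = 2:

Initial array: [2, 25, 33, 14, 8, 23, 36, 4, 20]

Pointers start at i = 1, j = 8.
i ends at 1, j ends at 0: the pointers have crossed (j < i), so scanning stops.

j = 0, so swapping arr[0] with arr[j] leaves the pivot at position 0: [2, 25, 33, 14, 8, 23, 36, 4, 20]
Pivot position: 0

After partitioning with pivot 2, the array becomes [2, 25, 33, 14, 8, 23, 36, 4, 20]. The pivot is placed at index 0. All elements to the left of the pivot are <= 2, and all elements to the right are > 2.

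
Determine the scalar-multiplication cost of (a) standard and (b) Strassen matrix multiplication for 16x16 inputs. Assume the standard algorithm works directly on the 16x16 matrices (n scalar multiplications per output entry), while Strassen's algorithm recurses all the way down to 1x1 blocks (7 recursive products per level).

Matrix multiplication for 16x16 matrices:

Standard algorithm: 16^3 = 4096 multiplications
Strassen's algorithm: 7^(log2(16)) = 7^4 = 2401 multiplications
Savings: 4096 - 2401 = 1695 multiplications

Standard: 4096 multiplications (16^3). Strassen: 2401 multiplications (7^4). Strassen reduces 8 recursive multiplications to 7 at each level.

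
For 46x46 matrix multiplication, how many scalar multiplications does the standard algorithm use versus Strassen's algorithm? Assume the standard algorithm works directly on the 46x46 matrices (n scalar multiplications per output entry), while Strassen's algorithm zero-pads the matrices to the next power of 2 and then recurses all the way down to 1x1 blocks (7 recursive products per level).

Matrix multiplication for 46x46 matrices:

Strassen's algorithm requires power-of-2 dimensions. Pad 46x46 to 64x64 (next power of 2).

Standard algorithm: 46^3 = 97336 multiplications
Strassen's algorithm: 7^(log2(64)) = 7^6 = 117649 multiplications
Difference: 97336 - 117649 = -20313 (Strassen uses MORE here due to padding overhead — for small or just-over-power-of-2 n, padding can outweigh the per-level savings)

Standard: 97336 multiplications (46^3). Strassen: 117649 multiplications (7^6, after padding to 64x64). Strassen reduces 8 recursive multiplications to 7 at each level.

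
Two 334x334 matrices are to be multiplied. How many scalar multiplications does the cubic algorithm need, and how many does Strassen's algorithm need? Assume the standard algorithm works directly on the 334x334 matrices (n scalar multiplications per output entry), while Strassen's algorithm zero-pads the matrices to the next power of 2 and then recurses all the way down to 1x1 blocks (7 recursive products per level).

Matrix multiplication for 334x334 matrices:

Strassen's algorithm requires power-of-2 dimensions. Pad 334x334 to 512x512 (next power of 2).

Standard algorithm: 334^3 = 37259704 multiplications
Strassen's algorithm: 7^(log2(512)) = 7^9 = 40353607 multiplications
Difference: 37259704 - 40353607 = -3093903 (Strassen uses MORE here due to padding overhead — for small or just-over-power-of-2 n, padding can outweigh the per-level savings)

Standard: 37259704 multiplications (334^3). Strassen: 40353607 multiplications (7^9, after padding to 512x512). Strassen reduces 8 recursive multiplications to 7 at each level.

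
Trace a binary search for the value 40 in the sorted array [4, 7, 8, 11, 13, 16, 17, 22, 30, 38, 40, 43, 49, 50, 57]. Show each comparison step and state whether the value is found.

Binary search for 40 in [4, 7, 8, 11, 13, 16, 17, 22, 30, 38, 40, 43, 49, 50, 57]:

lo=0, hi=14, mid=7, arr[mid]=22 -> 22 < 40, search right half
lo=8, hi=14, mid=11, arr[mid]=43 -> 43 > 40, search left half
lo=8, hi=10, mid=9, arr[mid]=38 -> 38 < 40, search right half
lo=10, hi=10, mid=10, arr[mid]=40 -> Found target at index 10!

Binary search finds 40 at index 10 after 4 comparisons. The search repeatedly halves the search space by comparing with the middle element.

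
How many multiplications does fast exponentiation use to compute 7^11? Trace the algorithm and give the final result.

Computing 7^11 by squaring (build up from 7^1; each line after the first costs one multiplication):

7^1 = 7
7^2 = (7^1)^2 = 7^2 = 49
7^4 = (7^2)^2 = 49^2 = 2401
7^5 = 7 * 7^4 = 7 * 2401 = 16807
7^10 = (7^5)^2 = 16807^2 = 282475249
7^11 = 7 * 7^10 = 7 * 282475249 = 1977326743

Result: 1977326743
Multiplications needed: 5 (5 lines after 7^1)

7^11 = 1977326743. Using exponentiation by squaring, this requires 5 multiplications. The key idea: if the exponent is even, square the half-power; if odd, multiply by the base once.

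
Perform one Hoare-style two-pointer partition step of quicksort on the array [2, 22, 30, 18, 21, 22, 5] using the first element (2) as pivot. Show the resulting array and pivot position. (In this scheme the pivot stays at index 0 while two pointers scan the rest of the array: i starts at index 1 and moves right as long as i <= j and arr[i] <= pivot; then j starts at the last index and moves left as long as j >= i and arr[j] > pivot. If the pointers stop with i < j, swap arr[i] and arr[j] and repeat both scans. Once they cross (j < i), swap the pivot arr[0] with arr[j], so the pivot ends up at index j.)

Hoare-style two-pointer partition with pivot = 2:

Initial array: [2, 22, 30, 18, 21, 22, 5]

Pointers start at i = 1, j = 6.
i ends at 1, j ends at 0: the pointers have crossed (j < i), so scanning stops.

j = 0, so swapping arr[0] with arr[j] leaves the pivot at position 0: [2, 22, 30, 18, 21, 22, 5]
Pivot position: 0

After partitioning with pivot 2, the array becomes [2, 22, 30, 18, 21, 22, 5]. The pivot is placed at index 0. All elements to the left of the pivot are <= 2, and all elements to the right are > 2.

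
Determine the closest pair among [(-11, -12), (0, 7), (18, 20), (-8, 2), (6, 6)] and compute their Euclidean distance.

Computing all pairwise distances among 5 points:

d((-11, -12), (0, 7)) = 21.9545
d((-11, -12), (18, 20)) = 43.1856
d((-11, -12), (-8, 2)) = 14.3178
d((-11, -12), (6, 6)) = 24.7588
d((0, 7), (18, 20)) = 22.2036
d((0, 7), (-8, 2)) = 9.434
d((0, 7), (6, 6)) = 6.0828 <-- minimum
d((18, 20), (-8, 2)) = 31.6228
d((18, 20), (6, 6)) = 18.4391
d((-8, 2), (6, 6)) = 14.5602

Closest pair: (0, 7) and (6, 6) with distance 6.0828

The closest pair is (0, 7) and (6, 6) with Euclidean distance 6.0828. For 5 points, brute-force pairwise comparison is shown above. For large n, the divide-and-conquer algorithm (sort by x, recurse on halves, check the dividing strip) achieves O(n log n).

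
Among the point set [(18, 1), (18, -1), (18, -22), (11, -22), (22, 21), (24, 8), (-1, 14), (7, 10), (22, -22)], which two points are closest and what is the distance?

Computing all pairwise distances among 9 points:

d((18, 1), (18, -1)) = 2.0 <-- minimum
d((18, 1), (18, -22)) = 23.0
d((18, 1), (11, -22)) = 24.0416
d((18, 1), (22, 21)) = 20.3961
d((18, 1), (24, 8)) = 9.2195
d((18, 1), (-1, 14)) = 23.0217
d((18, 1), (7, 10)) = 14.2127
d((18, 1), (22, -22)) = 23.3452
d((18, -1), (18, -22)) = 21.0
d((18, -1), (11, -22)) = 22.1359
d((18, -1), (22, 21)) = 22.3607
d((18, -1), (24, 8)) = 10.8167
d((18, -1), (-1, 14)) = 24.2074
d((18, -1), (7, 10)) = 15.5563
d((18, -1), (22, -22)) = 21.3776
d((18, -22), (11, -22)) = 7.0
d((18, -22), (22, 21)) = 43.1856
d((18, -22), (24, 8)) = 30.5941
d((18, -22), (-1, 14)) = 40.7063
d((18, -22), (7, 10)) = 33.8378
d((18, -22), (22, -22)) = 4.0
d((11, -22), (22, 21)) = 44.3847
d((11, -22), (24, 8)) = 32.6956
d((11, -22), (-1, 14)) = 37.9473
d((11, -22), (7, 10)) = 32.249
d((11, -22), (22, -22)) = 11.0
d((22, 21), (24, 8)) = 13.1529
d((22, 21), (-1, 14)) = 24.0416
d((22, 21), (7, 10)) = 18.6011
d((22, 21), (22, -22)) = 43.0
d((24, 8), (-1, 14)) = 25.7099
d((24, 8), (7, 10)) = 17.1172
d((24, 8), (22, -22)) = 30.0666
d((-1, 14), (7, 10)) = 8.9443
d((-1, 14), (22, -22)) = 42.72
d((7, 10), (22, -22)) = 35.3412

Closest pair: (18, 1) and (18, -1) with distance 2.0

The closest pair is (18, 1) and (18, -1) with Euclidean distance 2.0. For 9 points, brute-force pairwise comparison is shown above. For large n, the divide-and-conquer algorithm (sort by x, recurse on halves, check the dividing strip) achieves O(n log n).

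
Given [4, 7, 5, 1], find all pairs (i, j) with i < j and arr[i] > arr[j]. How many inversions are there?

Finding inversions in [4, 7, 5, 1]:

(0, 3): arr[0]=4 > arr[3]=1
(1, 2): arr[1]=7 > arr[2]=5
(1, 3): arr[1]=7 > arr[3]=1
(2, 3): arr[2]=5 > arr[3]=1

Total inversions: 4

The array has 4 inversion(s): (0,3), (1,2), (1,3), (2,3). Each pair (i,j) satisfies i < j and arr[i] > arr[j].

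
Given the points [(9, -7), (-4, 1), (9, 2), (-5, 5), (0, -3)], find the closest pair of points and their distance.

Computing all pairwise distances among 5 points:

d((9, -7), (-4, 1)) = 15.2643
d((9, -7), (9, 2)) = 9.0
d((9, -7), (-5, 5)) = 18.4391
d((9, -7), (0, -3)) = 9.8489
d((-4, 1), (9, 2)) = 13.0384
d((-4, 1), (-5, 5)) = 4.1231 <-- minimum
d((-4, 1), (0, -3)) = 5.6569
d((9, 2), (-5, 5)) = 14.3178
d((9, 2), (0, -3)) = 10.2956
d((-5, 5), (0, -3)) = 9.434

Closest pair: (-4, 1) and (-5, 5) with distance 4.1231

The closest pair is (-4, 1) and (-5, 5) with Euclidean distance 4.1231. For 5 points, brute-force pairwise comparison is shown above. For large n, the divide-and-conquer algorithm (sort by x, recurse on halves, check the dividing strip) achieves O(n log n).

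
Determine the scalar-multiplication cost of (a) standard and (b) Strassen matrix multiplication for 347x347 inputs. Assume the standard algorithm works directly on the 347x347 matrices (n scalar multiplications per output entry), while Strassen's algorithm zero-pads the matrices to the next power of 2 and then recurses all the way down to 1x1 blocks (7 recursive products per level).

Matrix multiplication for 347x347 matrices:

Strassen's algorithm requires power-of-2 dimensions. Pad 347x347 to 512x512 (next power of 2).

Standard algorithm: 347^3 = 41781923 multiplications
Strassen's algorithm: 7^(log2(512)) = 7^9 = 40353607 multiplications
Savings: 41781923 - 40353607 = 1428316 multiplications

Standard: 41781923 multiplications (347^3). Strassen: 40353607 multiplications (7^9, after padding to 512x512). Strassen reduces 8 recursive multiplications to 7 at each level.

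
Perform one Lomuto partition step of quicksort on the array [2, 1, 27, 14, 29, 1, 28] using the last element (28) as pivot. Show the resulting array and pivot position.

Lomuto partition with pivot = 28:

Initial array: [2, 1, 27, 14, 29, 1, 28]

arr[0]=2 <= 28: swap with position 0, array becomes [2, 1, 27, 14, 29, 1, 28]
arr[1]=1 <= 28: swap with position 1, array becomes [2, 1, 27, 14, 29, 1, 28]
arr[2]=27 <= 28: swap with position 2, array becomes [2, 1, 27, 14, 29, 1, 28]
arr[3]=14 <= 28: swap with position 3, array becomes [2, 1, 27, 14, 29, 1, 28]
arr[4]=29 > 28: no swap
arr[5]=1 <= 28: swap with position 4, array becomes [2, 1, 27, 14, 1, 29, 28]

Place pivot at position 5: [2, 1, 27, 14, 1, 28, 29]
Pivot position: 5

After partitioning with pivot 28, the array becomes [2, 1, 27, 14, 1, 28, 29]. The pivot is placed at index 5. All elements to the left of the pivot are <= 28, and all elements to the right are > 28.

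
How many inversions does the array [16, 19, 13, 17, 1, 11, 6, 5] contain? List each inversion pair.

Finding inversions in [16, 19, 13, 17, 1, 11, 6, 5]:

(0, 2): arr[0]=16 > arr[2]=13
(0, 4): arr[0]=16 > arr[4]=1
(0, 5): arr[0]=16 > arr[5]=11
(0, 6): arr[0]=16 > arr[6]=6
(0, 7): arr[0]=16 > arr[7]=5
(1, 2): arr[1]=19 > arr[2]=13
(1, 3): arr[1]=19 > arr[3]=17
(1, 4): arr[1]=19 > arr[4]=1
(1, 5): arr[1]=19 > arr[5]=11
(1, 6): arr[1]=19 > arr[6]=6
(1, 7): arr[1]=19 > arr[7]=5
(2, 4): arr[2]=13 > arr[4]=1
(2, 5): arr[2]=13 > arr[5]=11
(2, 6): arr[2]=13 > arr[6]=6
(2, 7): arr[2]=13 > arr[7]=5
(3, 4): arr[3]=17 > arr[4]=1
(3, 5): arr[3]=17 > arr[5]=11
(3, 6): arr[3]=17 > arr[6]=6
(3, 7): arr[3]=17 > arr[7]=5
(5, 6): arr[5]=11 > arr[6]=6
(5, 7): arr[5]=11 > arr[7]=5
(6, 7): arr[6]=6 > arr[7]=5

Total inversions: 22

The array has 22 inversion(s): (0,2), (0,4), (0,5), (0,6), (0,7), (1,2), (1,3), (1,4), (1,5), (1,6), (1,7), (2,4), (2,5), (2,6), (2,7), (3,4), (3,5), (3,6), (3,7), (5,6), (5,7), (6,7). Each pair (i,j) satisfies i < j and arr[i] > arr[j].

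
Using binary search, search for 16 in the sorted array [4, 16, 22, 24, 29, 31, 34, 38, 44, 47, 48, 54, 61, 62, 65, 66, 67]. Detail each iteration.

Binary search for 16 in [4, 16, 22, 24, 29, 31, 34, 38, 44, 47, 48, 54, 61, 62, 65, 66, 67]:

lo=0, hi=16, mid=8, arr[mid]=44 -> 44 > 16, search left half
lo=0, hi=7, mid=3, arr[mid]=24 -> 24 > 16, search left half
lo=0, hi=2, mid=1, arr[mid]=16 -> Found target at index 1!

Binary search finds 16 at index 1 after 3 comparisons. The search repeatedly halves the search space by comparing with the middle element.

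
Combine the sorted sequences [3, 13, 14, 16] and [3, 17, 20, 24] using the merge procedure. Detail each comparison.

Merging process:

Compare 3 vs 3: take 3 from left. Merged: [3]
Compare 13 vs 3: take 3 from right. Merged: [3, 3]
Compare 13 vs 17: take 13 from left. Merged: [3, 3, 13]
Compare 14 vs 17: take 14 from left. Merged: [3, 3, 13, 14]
Compare 16 vs 17: take 16 from left. Merged: [3, 3, 13, 14, 16]
Append remaining from right: [17, 20, 24]. Merged: [3, 3, 13, 14, 16, 17, 20, 24]

Final merged array: [3, 3, 13, 14, 16, 17, 20, 24]
Total comparisons: 5

The merged array is [3, 3, 13, 14, 16, 17, 20, 24], requiring 5 comparisons. The merge step runs in O(n) time where n is the total number of elements.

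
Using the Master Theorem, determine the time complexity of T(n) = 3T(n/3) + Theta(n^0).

Master Theorem for T(n) = 3T(n/3) + O(n^0):

a = 3, b = 3, c = 0
log_b(a) = log_3(3) = 1.0000

Case 1: c = 0 < log_3(3) = 1.0000
T(n) = O(n^(log_3 3)) = O(n)

For T(n) = 3T(n/3) + O(n^0): log_3(3) = 1.0000. This is Case 1 of the Master Theorem (c < log_b(a), work dominated by leaves), giving O(n).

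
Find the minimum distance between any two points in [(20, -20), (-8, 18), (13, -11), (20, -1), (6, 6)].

Computing all pairwise distances among 5 points:

d((20, -20), (-8, 18)) = 47.2017
d((20, -20), (13, -11)) = 11.4018 <-- minimum
d((20, -20), (20, -1)) = 19.0
d((20, -20), (6, 6)) = 29.5296
d((-8, 18), (13, -11)) = 35.805
d((-8, 18), (20, -1)) = 33.8378
d((-8, 18), (6, 6)) = 18.4391
d((13, -11), (20, -1)) = 12.2066
d((13, -11), (6, 6)) = 18.3848
d((20, -1), (6, 6)) = 15.6525

Closest pair: (20, -20) and (13, -11) with distance 11.4018

The closest pair is (20, -20) and (13, -11) with Euclidean distance 11.4018. For 5 points, brute-force pairwise comparison is shown above. For large n, the divide-and-conquer algorithm (sort by x, recurse on halves, check the dividing strip) achieves O(n log n).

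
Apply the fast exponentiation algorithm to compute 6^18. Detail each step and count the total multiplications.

Computing 6^18 by squaring (build up from 6^1; each line after the first costs one multiplication):

6^1 = 6
6^2 = (6^1)^2 = 6^2 = 36
6^4 = (6^2)^2 = 36^2 = 1296
6^8 = (6^4)^2 = 1296^2 = 1679616
6^9 = 6 * 6^8 = 6 * 1679616 = 10077696
6^18 = (6^9)^2 = 10077696^2 = 101559956668416

Result: 101559956668416
Multiplications needed: 5 (5 lines after 6^1)

6^18 = 101559956668416. Using exponentiation by squaring, this requires 5 multiplications. The key idea: if the exponent is even, square the half-power; if odd, multiply by the base once.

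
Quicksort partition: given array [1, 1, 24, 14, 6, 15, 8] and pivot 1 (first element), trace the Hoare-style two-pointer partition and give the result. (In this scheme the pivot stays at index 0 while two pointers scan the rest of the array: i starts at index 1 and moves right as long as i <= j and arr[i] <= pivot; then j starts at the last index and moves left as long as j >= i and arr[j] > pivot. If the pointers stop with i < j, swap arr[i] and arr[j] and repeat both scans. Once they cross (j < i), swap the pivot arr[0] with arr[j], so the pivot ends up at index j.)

Hoare-style two-pointer partition with pivot = 1:

Initial array: [1, 1, 24, 14, 6, 15, 8]

Pointers start at i = 1, j = 6.
i ends at 2, j ends at 1: the pointers have crossed (j < i), so scanning stops.

Swap pivot arr[0] with arr[1] to place pivot at position 1: [1, 1, 24, 14, 6, 15, 8]
Pivot position: 1

After partitioning with pivot 1, the array becomes [1, 1, 24, 14, 6, 15, 8]. The pivot is placed at index 1. All elements to the left of the pivot are <= 1, and all elements to the right are > 1.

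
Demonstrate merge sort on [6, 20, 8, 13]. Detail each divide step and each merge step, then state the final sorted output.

Merge sort trace:

Split: [6, 20, 8, 13] -> [6, 20] and [8, 13]
  Split: [6, 20] -> [6] and [20]
  Merge: [6] + [20] -> [6, 20]
  Split: [8, 13] -> [8] and [13]
  Merge: [8] + [13] -> [8, 13]
Merge: [6, 20] + [8, 13] -> [6, 8, 13, 20]

Final sorted array: [6, 8, 13, 20]

The merge sort proceeds by recursively splitting the array and merging sorted halves.
After all merges, the sorted array is [6, 8, 13, 20].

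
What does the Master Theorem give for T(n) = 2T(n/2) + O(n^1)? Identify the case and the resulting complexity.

Master Theorem for T(n) = 2T(n/2) + O(n^1):

a = 2, b = 2, c = 1
log_b(a) = log_2(2) = 1.0000

Case 2: c = 1 = log_2(2) = 1.0000
T(n) = O(n^1 log n) = O(n log n)

For T(n) = 2T(n/2) + O(n^1): log_2(2) = 1.0000. This is Case 2 of the Master Theorem (c = log_b(a), equal work at all levels), giving O(n log n).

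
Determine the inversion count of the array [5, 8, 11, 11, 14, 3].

Finding inversions in [5, 8, 11, 11, 14, 3]:

(0, 5): arr[0]=5 > arr[5]=3
(1, 5): arr[1]=8 > arr[5]=3
(2, 5): arr[2]=11 > arr[5]=3
(3, 5): arr[3]=11 > arr[5]=3
(4, 5): arr[4]=14 > arr[5]=3

Total inversions: 5

The array has 5 inversion(s): (0,5), (1,5), (2,5), (3,5), (4,5). Each pair (i,j) satisfies i < j and arr[i] > arr[j].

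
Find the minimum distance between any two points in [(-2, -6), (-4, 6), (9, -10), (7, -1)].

Computing all pairwise distances among 4 points:

d((-2, -6), (-4, 6)) = 12.1655
d((-2, -6), (9, -10)) = 11.7047
d((-2, -6), (7, -1)) = 10.2956
d((-4, 6), (9, -10)) = 20.6155
d((-4, 6), (7, -1)) = 13.0384
d((9, -10), (7, -1)) = 9.2195 <-- minimum

Closest pair: (9, -10) and (7, -1) with distance 9.2195

The closest pair is (9, -10) and (7, -1) with Euclidean distance 9.2195. For 4 points, brute-force pairwise comparison is shown above. For large n, the divide-and-conquer algorithm (sort by x, recurse on halves, check the dividing strip) achieves O(n log n).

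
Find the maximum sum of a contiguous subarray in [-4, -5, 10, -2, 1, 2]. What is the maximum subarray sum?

Using Kadane's algorithm on [-4, -5, 10, -2, 1, 2]:

Scanning through the array:
Position 1 (value -5): max_ending_here = -5, max_so_far = -4
Position 2 (value 10): max_ending_here = 10, max_so_far = 10
Position 3 (value -2): max_ending_here = 8, max_so_far = 10
Position 4 (value 1): max_ending_here = 9, max_so_far = 10
Position 5 (value 2): max_ending_here = 11, max_so_far = 11

Maximum subarray: [10, -2, 1, 2]
Maximum sum: 11

The maximum subarray is [10, -2, 1, 2] with sum 11. This subarray runs from index 2 to index 5.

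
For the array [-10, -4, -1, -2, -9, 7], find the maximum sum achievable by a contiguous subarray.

Using Kadane's algorithm on [-10, -4, -1, -2, -9, 7]:

Scanning through the array:
Position 1 (value -4): max_ending_here = -4, max_so_far = -4
Position 2 (value -1): max_ending_here = -1, max_so_far = -1
Position 3 (value -2): max_ending_here = -2, max_so_far = -1
Position 4 (value -9): max_ending_here = -9, max_so_far = -1
Position 5 (value 7): max_ending_here = 7, max_so_far = 7

Maximum subarray: [7]
Maximum sum: 7

The maximum subarray is [7] with sum 7. This subarray runs from index 5 to index 5.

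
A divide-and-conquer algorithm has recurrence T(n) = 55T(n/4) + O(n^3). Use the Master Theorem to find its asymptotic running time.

Master Theorem for T(n) = 55T(n/4) + O(n^3):

a = 55, b = 4, c = 3
log_b(a) = log_4(55) = 2.8907

Case 3: c = 3 > log_4(55) = 2.8907
T(n) = O(n^3) = O(n^3)

For T(n) = 55T(n/4) + O(n^3): log_4(55) = 2.8907. This is Case 3 of the Master Theorem (c > log_b(a), work dominated by root), giving O(n^3).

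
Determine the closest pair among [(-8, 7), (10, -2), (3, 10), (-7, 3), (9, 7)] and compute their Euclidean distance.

Computing all pairwise distances among 5 points:

d((-8, 7), (10, -2)) = 20.1246
d((-8, 7), (3, 10)) = 11.4018
d((-8, 7), (-7, 3)) = 4.1231 <-- minimum
d((-8, 7), (9, 7)) = 17.0
d((10, -2), (3, 10)) = 13.8924
d((10, -2), (-7, 3)) = 17.72
d((10, -2), (9, 7)) = 9.0554
d((3, 10), (-7, 3)) = 12.2066
d((3, 10), (9, 7)) = 6.7082
d((-7, 3), (9, 7)) = 16.4924

Closest pair: (-8, 7) and (-7, 3) with distance 4.1231

The closest pair is (-8, 7) and (-7, 3) with Euclidean distance 4.1231. For 5 points, brute-force pairwise comparison is shown above. For large n, the divide-and-conquer algorithm (sort by x, recurse on halves, check the dividing strip) achieves O(n log n).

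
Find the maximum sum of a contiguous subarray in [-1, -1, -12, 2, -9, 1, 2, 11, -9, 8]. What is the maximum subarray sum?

Using Kadane's algorithm on [-1, -1, -12, 2, -9, 1, 2, 11, -9, 8]:

Scanning through the array:
Position 1 (value -1): max_ending_here = -1, max_so_far = -1
Position 2 (value -12): max_ending_here = -12, max_so_far = -1
Position 3 (value 2): max_ending_here = 2, max_so_far = 2
Position 4 (value -9): max_ending_here = -7, max_so_far = 2
Position 5 (value 1): max_ending_here = 1, max_so_far = 2
Position 6 (value 2): max_ending_here = 3, max_so_far = 3
Position 7 (value 11): max_ending_here = 14, max_so_far = 14
Position 8 (value -9): max_ending_here = 5, max_so_far = 14
Position 9 (value 8): max_ending_here = 13, max_so_far = 14

Maximum subarray: [1, 2, 11]
Maximum sum: 14

The maximum subarray is [1, 2, 11] with sum 14. This subarray runs from index 5 to index 7.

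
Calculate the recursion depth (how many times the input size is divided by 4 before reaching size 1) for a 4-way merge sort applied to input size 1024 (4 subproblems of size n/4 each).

For divide and conquer with division factor 4:

Problem sizes at each level:
Level 0: 1024
Level 1: 256
Level 2: 64
Level 3: 16
Level 4: 4
Level 5: 1

The root is level 0 and the size-1 base case is level 5 (the tree spans levels 0 through 5, i.e. 6 levels counting the root), so the depth is the number of divisions: log_4(1024) = 5

The recursion tree depth is log_4(1024) = 5. At each level, the problem size is divided by 4, so it takes 5 divisions to reduce to a base case of size 1. The algorithm makes 4 recursive calls at each level.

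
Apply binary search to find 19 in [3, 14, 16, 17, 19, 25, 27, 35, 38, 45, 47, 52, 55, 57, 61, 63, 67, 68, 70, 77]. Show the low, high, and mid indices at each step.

Binary search for 19 in [3, 14, 16, 17, 19, 25, 27, 35, 38, 45, 47, 52, 55, 57, 61, 63, 67, 68, 70, 77]:

lo=0, hi=19, mid=9, arr[mid]=45 -> 45 > 19, search left half
lo=0, hi=8, mid=4, arr[mid]=19 -> Found target at index 4!

Binary search finds 19 at index 4 after 2 comparisons. The search repeatedly halves the search space by comparing with the middle element.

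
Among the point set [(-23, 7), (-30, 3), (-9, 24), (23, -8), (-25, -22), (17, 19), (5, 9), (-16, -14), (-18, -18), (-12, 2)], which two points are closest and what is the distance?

Computing all pairwise distances among 10 points:

d((-23, 7), (-30, 3)) = 8.0623
d((-23, 7), (-9, 24)) = 22.0227
d((-23, 7), (23, -8)) = 48.3839
d((-23, 7), (-25, -22)) = 29.0689
d((-23, 7), (17, 19)) = 41.7612
d((-23, 7), (5, 9)) = 28.0713
d((-23, 7), (-16, -14)) = 22.1359
d((-23, 7), (-18, -18)) = 25.4951
d((-23, 7), (-12, 2)) = 12.083
d((-30, 3), (-9, 24)) = 29.6985
d((-30, 3), (23, -8)) = 54.1295
d((-30, 3), (-25, -22)) = 25.4951
d((-30, 3), (17, 19)) = 49.6488
d((-30, 3), (5, 9)) = 35.5106
d((-30, 3), (-16, -14)) = 22.0227
d((-30, 3), (-18, -18)) = 24.1868
d((-30, 3), (-12, 2)) = 18.0278
d((-9, 24), (23, -8)) = 45.2548
d((-9, 24), (-25, -22)) = 48.7032
d((-9, 24), (17, 19)) = 26.4764
d((-9, 24), (5, 9)) = 20.5183
d((-9, 24), (-16, -14)) = 38.6394
d((-9, 24), (-18, -18)) = 42.9535
d((-9, 24), (-12, 2)) = 22.2036
d((23, -8), (-25, -22)) = 50.0
d((23, -8), (17, 19)) = 27.6586
d((23, -8), (5, 9)) = 24.7588
d((23, -8), (-16, -14)) = 39.4588
d((23, -8), (-18, -18)) = 42.2019
d((23, -8), (-12, 2)) = 36.4005
d((-25, -22), (17, 19)) = 58.6941
d((-25, -22), (5, 9)) = 43.1393
d((-25, -22), (-16, -14)) = 12.0416
d((-25, -22), (-18, -18)) = 8.0623
d((-25, -22), (-12, 2)) = 27.2947
d((17, 19), (5, 9)) = 15.6205
d((17, 19), (-16, -14)) = 46.669
d((17, 19), (-18, -18)) = 50.9313
d((17, 19), (-12, 2)) = 33.6155
d((5, 9), (-16, -14)) = 31.1448
d((5, 9), (-18, -18)) = 35.4683
d((5, 9), (-12, 2)) = 18.3848
d((-16, -14), (-18, -18)) = 4.4721 <-- minimum
d((-16, -14), (-12, 2)) = 16.4924
d((-18, -18), (-12, 2)) = 20.8806

Closest pair: (-16, -14) and (-18, -18) with distance 4.4721

The closest pair is (-16, -14) and (-18, -18) with Euclidean distance 4.4721. For 10 points, brute-force pairwise comparison is shown above. For large n, the divide-and-conquer algorithm (sort by x, recurse on halves, check the dividing strip) achieves O(n log n).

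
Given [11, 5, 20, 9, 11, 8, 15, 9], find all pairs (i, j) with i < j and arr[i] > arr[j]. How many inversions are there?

Finding inversions in [11, 5, 20, 9, 11, 8, 15, 9]:

(0, 1): arr[0]=11 > arr[1]=5
(0, 3): arr[0]=11 > arr[3]=9
(0, 5): arr[0]=11 > arr[5]=8
(0, 7): arr[0]=11 > arr[7]=9
(2, 3): arr[2]=20 > arr[3]=9
(2, 4): arr[2]=20 > arr[4]=11
(2, 5): arr[2]=20 > arr[5]=8
(2, 6): arr[2]=20 > arr[6]=15
(2, 7): arr[2]=20 > arr[7]=9
(3, 5): arr[3]=9 > arr[5]=8
(4, 5): arr[4]=11 > arr[5]=8
(4, 7): arr[4]=11 > arr[7]=9
(6, 7): arr[6]=15 > arr[7]=9

Total inversions: 13

The array has 13 inversion(s): (0,1), (0,3), (0,5), (0,7), (2,3), (2,4), (2,5), (2,6), (2,7), (3,5), (4,5), (4,7), (6,7). Each pair (i,j) satisfies i < j and arr[i] > arr[j].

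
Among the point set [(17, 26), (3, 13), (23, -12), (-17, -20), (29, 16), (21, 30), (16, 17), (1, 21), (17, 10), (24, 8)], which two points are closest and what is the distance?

Computing all pairwise distances among 10 points:

d((17, 26), (3, 13)) = 19.105
d((17, 26), (23, -12)) = 38.4708
d((17, 26), (-17, -20)) = 57.2014
d((17, 26), (29, 16)) = 15.6205
d((17, 26), (21, 30)) = 5.6569 <-- minimum
d((17, 26), (16, 17)) = 9.0554
d((17, 26), (1, 21)) = 16.7631
d((17, 26), (17, 10)) = 16.0
d((17, 26), (24, 8)) = 19.3132
d((3, 13), (23, -12)) = 32.0156
d((3, 13), (-17, -20)) = 38.5876
d((3, 13), (29, 16)) = 26.1725
d((3, 13), (21, 30)) = 24.7588
d((3, 13), (16, 17)) = 13.6015
d((3, 13), (1, 21)) = 8.2462
d((3, 13), (17, 10)) = 14.3178
d((3, 13), (24, 8)) = 21.587
d((23, -12), (-17, -20)) = 40.7922
d((23, -12), (29, 16)) = 28.6356
d((23, -12), (21, 30)) = 42.0476
d((23, -12), (16, 17)) = 29.8329
d((23, -12), (1, 21)) = 39.6611
d((23, -12), (17, 10)) = 22.8035
d((23, -12), (24, 8)) = 20.025
d((-17, -20), (29, 16)) = 58.4123
d((-17, -20), (21, 30)) = 62.8013
d((-17, -20), (16, 17)) = 49.5782
d((-17, -20), (1, 21)) = 44.7772
d((-17, -20), (17, 10)) = 45.3431
d((-17, -20), (24, 8)) = 49.6488
d((29, 16), (21, 30)) = 16.1245
d((29, 16), (16, 17)) = 13.0384
d((29, 16), (1, 21)) = 28.4429
d((29, 16), (17, 10)) = 13.4164
d((29, 16), (24, 8)) = 9.434
d((21, 30), (16, 17)) = 13.9284
d((21, 30), (1, 21)) = 21.9317
d((21, 30), (17, 10)) = 20.3961
d((21, 30), (24, 8)) = 22.2036
d((16, 17), (1, 21)) = 15.5242
d((16, 17), (17, 10)) = 7.0711
d((16, 17), (24, 8)) = 12.0416
d((1, 21), (17, 10)) = 19.4165
d((1, 21), (24, 8)) = 26.4197
d((17, 10), (24, 8)) = 7.2801

Closest pair: (17, 26) and (21, 30) with distance 5.6569

The closest pair is (17, 26) and (21, 30) with Euclidean distance 5.6569. For 10 points, brute-force pairwise comparison is shown above. For large n, the divide-and-conquer algorithm (sort by x, recurse on halves, check the dividing strip) achieves O(n log n).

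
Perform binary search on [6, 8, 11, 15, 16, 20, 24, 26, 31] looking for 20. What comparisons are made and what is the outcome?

Binary search for 20 in [6, 8, 11, 15, 16, 20, 24, 26, 31]:

lo=0, hi=8, mid=4, arr[mid]=16 -> 16 < 20, search right half
lo=5, hi=8, mid=6, arr[mid]=24 -> 24 > 20, search left half
lo=5, hi=5, mid=5, arr[mid]=20 -> Found target at index 5!

Binary search finds 20 at index 5 after 3 comparisons. The search repeatedly halves the search space by comparing with the middle element.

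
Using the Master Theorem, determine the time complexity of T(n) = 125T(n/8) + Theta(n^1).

Master Theorem for T(n) = 125T(n/8) + O(n^1):

a = 125, b = 8, c = 1
log_b(a) = log_8(125) = 2.3219

Case 1: c = 1 < log_8(125) = 2.3219
T(n) = O(n^(log_8 125))

For T(n) = 125T(n/8) + O(n^1): log_8(125) = 2.3219. This is Case 1 of the Master Theorem (c < log_b(a), work dominated by leaves), giving O(n^(log_8 125)).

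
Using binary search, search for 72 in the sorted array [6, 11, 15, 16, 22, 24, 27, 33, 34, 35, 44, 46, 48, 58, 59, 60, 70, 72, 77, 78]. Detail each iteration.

Binary search for 72 in [6, 11, 15, 16, 22, 24, 27, 33, 34, 35, 44, 46, 48, 58, 59, 60, 70, 72, 77, 78]:

lo=0, hi=19, mid=9, arr[mid]=35 -> 35 < 72, search right half
lo=10, hi=19, mid=14, arr[mid]=59 -> 59 < 72, search right half
lo=15, hi=19, mid=17, arr[mid]=72 -> Found target at index 17!

Binary search finds 72 at index 17 after 3 comparisons. The search repeatedly halves the search space by comparing with the middle element.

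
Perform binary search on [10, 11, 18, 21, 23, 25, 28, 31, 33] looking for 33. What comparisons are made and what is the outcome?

Binary search for 33 in [10, 11, 18, 21, 23, 25, 28, 31, 33]:

lo=0, hi=8, mid=4, arr[mid]=23 -> 23 < 33, search right half
lo=5, hi=8, mid=6, arr[mid]=28 -> 28 < 33, search right half
lo=7, hi=8, mid=7, arr[mid]=31 -> 31 < 33, search right half
lo=8, hi=8, mid=8, arr[mid]=33 -> Found target at index 8!

Binary search finds 33 at index 8 after 4 comparisons. The search repeatedly halves the search space by comparing with the middle element.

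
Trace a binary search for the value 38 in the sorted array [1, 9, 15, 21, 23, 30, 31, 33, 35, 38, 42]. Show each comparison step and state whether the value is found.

Binary search for 38 in [1, 9, 15, 21, 23, 30, 31, 33, 35, 38, 42]:

lo=0, hi=10, mid=5, arr[mid]=30 -> 30 < 38, search right half
lo=6, hi=10, mid=8, arr[mid]=35 -> 35 < 38, search right half
lo=9, hi=10, mid=9, arr[mid]=38 -> Found target at index 9!

Binary search finds 38 at index 9 after 3 comparisons. The search repeatedly halves the search space by comparing with the middle element.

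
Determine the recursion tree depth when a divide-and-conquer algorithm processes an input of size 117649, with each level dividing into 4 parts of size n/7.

For divide and conquer with division factor 7:

Problem sizes at each level:
Level 0: 117649
Level 1: 16807
Level 2: 2401
Level 3: 343
Level 4: 49
Level 5: 7
Level 6: 1

The root is level 0 and the size-1 base case is level 6 (the tree spans levels 0 through 6, i.e. 7 levels counting the root), so the depth is the number of divisions: log_7(117649) = 6

The recursion tree depth is log_7(117649) = 6. At each level, the problem size is divided by 7, so it takes 6 divisions to reduce to a base case of size 1. The algorithm makes 4 recursive calls at each level.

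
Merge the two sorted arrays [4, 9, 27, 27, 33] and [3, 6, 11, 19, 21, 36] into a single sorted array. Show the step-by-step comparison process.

Merging process:

Compare 4 vs 3: take 3 from right. Merged: [3]
Compare 4 vs 6: take 4 from left. Merged: [3, 4]
Compare 9 vs 6: take 6 from right. Merged: [3, 4, 6]
Compare 9 vs 11: take 9 from left. Merged: [3, 4, 6, 9]
Compare 27 vs 11: take 11 from right. Merged: [3, 4, 6, 9, 11]
Compare 27 vs 19: take 19 from right. Merged: [3, 4, 6, 9, 11, 19]
Compare 27 vs 21: take 21 from right. Merged: [3, 4, 6, 9, 11, 19, 21]
Compare 27 vs 36: take 27 from left. Merged: [3, 4, 6, 9, 11, 19, 21, 27]
Compare 27 vs 36: take 27 from left. Merged: [3, 4, 6, 9, 11, 19, 21, 27, 27]
Compare 33 vs 36: take 33 from left. Merged: [3, 4, 6, 9, 11, 19, 21, 27, 27, 33]
Append remaining from right: [36]. Merged: [3, 4, 6, 9, 11, 19, 21, 27, 27, 33, 36]

Final merged array: [3, 4, 6, 9, 11, 19, 21, 27, 27, 33, 36]
Total comparisons: 10

The merged array is [3, 4, 6, 9, 11, 19, 21, 27, 27, 33, 36], requiring 10 comparisons. The merge step runs in O(n) time where n is the total number of elements.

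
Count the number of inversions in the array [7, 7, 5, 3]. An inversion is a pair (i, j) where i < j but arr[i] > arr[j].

Finding inversions in [7, 7, 5, 3]:

(0, 2): arr[0]=7 > arr[2]=5
(0, 3): arr[0]=7 > arr[3]=3
(1, 2): arr[1]=7 > arr[2]=5
(1, 3): arr[1]=7 > arr[3]=3
(2, 3): arr[2]=5 > arr[3]=3

Total inversions: 5

The array has 5 inversion(s): (0,2), (0,3), (1,2), (1,3), (2,3). Each pair (i,j) satisfies i < j and arr[i] > arr[j].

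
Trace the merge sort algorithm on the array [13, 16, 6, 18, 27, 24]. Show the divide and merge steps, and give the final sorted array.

Merge sort trace:

Split: [13, 16, 6, 18, 27, 24] -> [13, 16, 6] and [18, 27, 24]
  Split: [13, 16, 6] -> [13] and [16, 6]
    Split: [16, 6] -> [16] and [6]
    Merge: [16] + [6] -> [6, 16]
  Merge: [13] + [6, 16] -> [6, 13, 16]
  Split: [18, 27, 24] -> [18] and [27, 24]
    Split: [27, 24] -> [27] and [24]
    Merge: [27] + [24] -> [24, 27]
  Merge: [18] + [24, 27] -> [18, 24, 27]
Merge: [6, 13, 16] + [18, 24, 27] -> [6, 13, 16, 18, 24, 27]

Final sorted array: [6, 13, 16, 18, 24, 27]

The merge sort proceeds by recursively splitting the array and merging sorted halves.
After all merges, the sorted array is [6, 13, 16, 18, 24, 27].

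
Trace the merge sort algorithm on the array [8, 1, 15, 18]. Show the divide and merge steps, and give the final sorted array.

Merge sort trace:

Split: [8, 1, 15, 18] -> [8, 1] and [15, 18]
  Split: [8, 1] -> [8] and [1]
  Merge: [8] + [1] -> [1, 8]
  Split: [15, 18] -> [15] and [18]
  Merge: [15] + [18] -> [15, 18]
Merge: [1, 8] + [15, 18] -> [1, 8, 15, 18]

Final sorted array: [1, 8, 15, 18]

The merge sort proceeds by recursively splitting the array and merging sorted halves.
After all merges, the sorted array is [1, 8, 15, 18].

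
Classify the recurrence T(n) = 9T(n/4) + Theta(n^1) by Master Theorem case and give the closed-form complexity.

Master Theorem for T(n) = 9T(n/4) + O(n^1):

a = 9, b = 4, c = 1
log_b(a) = log_4(9) = 1.5850

Case 1: c = 1 < log_4(9) = 1.5850
T(n) = O(n^(log_4 9))

For T(n) = 9T(n/4) + O(n^1): log_4(9) = 1.5850. This is Case 1 of the Master Theorem (c < log_b(a), work dominated by leaves), giving O(n^(log_4 9)).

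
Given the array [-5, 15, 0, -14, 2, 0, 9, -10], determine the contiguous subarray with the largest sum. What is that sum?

Using Kadane's algorithm on [-5, 15, 0, -14, 2, 0, 9, -10]:

Scanning through the array:
Position 1 (value 15): max_ending_here = 15, max_so_far = 15
Position 2 (value 0): max_ending_here = 15, max_so_far = 15
Position 3 (value -14): max_ending_here = 1, max_so_far = 15
Position 4 (value 2): max_ending_here = 3, max_so_far = 15
Position 5 (value 0): max_ending_here = 3, max_so_far = 15
Position 6 (value 9): max_ending_here = 12, max_so_far = 15
Position 7 (value -10): max_ending_here = 2, max_so_far = 15

Maximum subarray: [15]
Maximum sum: 15

The maximum subarray is [15] with sum 15. This subarray runs from index 1 to index 1.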